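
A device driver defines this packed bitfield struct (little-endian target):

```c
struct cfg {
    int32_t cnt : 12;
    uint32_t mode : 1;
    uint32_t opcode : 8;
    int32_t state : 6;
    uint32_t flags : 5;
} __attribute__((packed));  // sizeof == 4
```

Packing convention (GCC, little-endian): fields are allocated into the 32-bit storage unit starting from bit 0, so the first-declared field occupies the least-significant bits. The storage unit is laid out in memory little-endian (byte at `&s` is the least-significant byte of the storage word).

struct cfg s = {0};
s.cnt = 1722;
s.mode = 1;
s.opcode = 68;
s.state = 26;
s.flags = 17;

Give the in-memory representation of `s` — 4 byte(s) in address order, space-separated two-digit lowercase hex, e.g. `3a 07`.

[0+:12] cnt=1722 & 0xfff = 0x6ba; word=0x000006ba
[12+:1] mode=1 & 0x1 = 0x1; word=0x000016ba
[13+:8] opcode=68 & 0xff = 0x44; word=0x000896ba
[21+:6] state=26 & 0x3f = 0x1a; word=0x034896ba
[27+:5] flags=17 & 0x1f = 0x11; word=0x8b4896ba
word = 0x8b4896ba → little-endian bytes:
  [0]=0xba  [1]=0x96  [2]=0x48  [3]=0x8b

ba 96 48 8b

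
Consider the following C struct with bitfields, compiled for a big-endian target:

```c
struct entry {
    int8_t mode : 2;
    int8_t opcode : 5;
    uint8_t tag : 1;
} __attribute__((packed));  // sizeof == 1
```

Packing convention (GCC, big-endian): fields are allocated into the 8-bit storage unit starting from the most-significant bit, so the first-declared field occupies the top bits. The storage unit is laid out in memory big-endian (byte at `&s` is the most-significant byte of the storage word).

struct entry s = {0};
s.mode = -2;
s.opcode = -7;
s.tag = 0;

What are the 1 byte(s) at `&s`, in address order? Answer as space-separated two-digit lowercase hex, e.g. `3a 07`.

b2

mode (2b) val=-2 bits=0x2 at bit 6: 0x80
opcode (5b) val=-7 bits=0x19 at bit 1: 0xb2
tag (1b) val=0 bits=0x0 at bit 0: 0xb2
word = 0xb2 → big-endian bytes:
  [0]=0xb2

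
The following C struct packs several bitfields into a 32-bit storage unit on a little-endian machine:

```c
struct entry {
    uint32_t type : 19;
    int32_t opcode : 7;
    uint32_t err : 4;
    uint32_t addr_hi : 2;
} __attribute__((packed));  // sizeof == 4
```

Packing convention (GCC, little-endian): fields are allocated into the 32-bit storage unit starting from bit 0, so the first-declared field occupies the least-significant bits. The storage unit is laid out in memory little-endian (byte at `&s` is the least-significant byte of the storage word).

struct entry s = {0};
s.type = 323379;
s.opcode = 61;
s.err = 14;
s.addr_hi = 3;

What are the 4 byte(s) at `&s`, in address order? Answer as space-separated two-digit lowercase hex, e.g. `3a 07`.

33 ef ec f9

type (19b) val=323379 bits=0x4ef33 at bit 0: 0x0004ef33
opcode (7b) val=61 bits=0x3d at bit 19: 0x01ecef33
err (4b) val=14 bits=0xe at bit 26: 0x39ecef33
addr_hi (2b) val=3 bits=0x3 at bit 30: 0xf9ecef33
word = 0xf9ecef33 → little-endian bytes:
  [0]=0x33  [1]=0xef  [2]=0xec  [3]=0xf9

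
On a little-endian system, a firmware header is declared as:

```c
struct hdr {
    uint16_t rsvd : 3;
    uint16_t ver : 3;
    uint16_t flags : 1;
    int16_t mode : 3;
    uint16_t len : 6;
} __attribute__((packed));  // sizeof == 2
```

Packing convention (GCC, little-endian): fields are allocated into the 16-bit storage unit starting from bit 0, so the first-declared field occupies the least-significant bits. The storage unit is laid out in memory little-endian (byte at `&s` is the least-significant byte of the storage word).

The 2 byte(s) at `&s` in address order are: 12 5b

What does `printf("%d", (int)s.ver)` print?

2

[0]=0x12 [1]=0x5b (little-endian) → word 0x5b12
rsvd:3 @ bit 0 → (0x5b12>>0)&0x7 = 0x2
ver:3 @ bit 3 → (0x5b12>>3)&0x7 = 0x2  ←
flags:1 @ bit 6 → (0x5b12>>6)&0x1 = 0x0
mode:3 @ bit 7 → (0x5b12>>7)&0x7 = 0x6
len:6 @ bit 10 → (0x5b12>>10)&0x3f = 0x16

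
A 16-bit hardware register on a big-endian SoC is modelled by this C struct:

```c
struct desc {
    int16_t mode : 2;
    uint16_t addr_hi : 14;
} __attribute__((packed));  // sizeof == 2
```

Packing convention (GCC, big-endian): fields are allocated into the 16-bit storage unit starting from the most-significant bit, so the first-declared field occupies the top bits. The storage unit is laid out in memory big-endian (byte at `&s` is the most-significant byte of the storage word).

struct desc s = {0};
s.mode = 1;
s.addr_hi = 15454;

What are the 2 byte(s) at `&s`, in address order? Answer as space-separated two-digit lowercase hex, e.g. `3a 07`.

mode (2b) val=1 bits=0x1 at bit 14: 0x4000
addr_hi (14b) val=15454 bits=0x3c5e at bit 0: 0x7c5e
word = 0x7c5e → big-endian bytes:
  [0]=0x7c  [1]=0x5e

7c 5e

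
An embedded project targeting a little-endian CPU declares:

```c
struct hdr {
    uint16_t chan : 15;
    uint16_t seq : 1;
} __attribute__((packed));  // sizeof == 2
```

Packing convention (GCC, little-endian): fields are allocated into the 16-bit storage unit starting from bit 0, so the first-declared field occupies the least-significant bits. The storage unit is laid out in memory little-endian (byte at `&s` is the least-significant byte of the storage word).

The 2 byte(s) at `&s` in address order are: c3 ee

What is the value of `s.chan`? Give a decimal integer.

28355

[0]=0xc3 [1]=0xee (little-endian) → word 0xeec3
chan [0+:15] = (word>>0) & 0x7fff = 28355  ←
seq [15+:1] = (word>>15) & 0x1 = 1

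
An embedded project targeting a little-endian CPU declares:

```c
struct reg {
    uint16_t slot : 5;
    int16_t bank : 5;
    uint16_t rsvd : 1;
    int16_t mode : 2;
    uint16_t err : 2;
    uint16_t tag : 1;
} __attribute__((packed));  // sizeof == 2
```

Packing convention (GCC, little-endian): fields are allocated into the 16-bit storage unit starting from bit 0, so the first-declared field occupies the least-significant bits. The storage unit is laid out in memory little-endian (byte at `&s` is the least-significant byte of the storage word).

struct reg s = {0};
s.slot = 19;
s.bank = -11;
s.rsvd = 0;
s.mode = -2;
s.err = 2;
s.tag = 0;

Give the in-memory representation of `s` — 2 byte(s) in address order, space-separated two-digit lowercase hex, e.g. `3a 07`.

b3 52

slot (5b) val=19 bits=0x13 at bit 0: 0x0013
bank (5b) val=-11 bits=0x15 at bit 5: 0x02b3
rsvd (1b) val=0 bits=0x0 at bit 10: 0x02b3
mode (2b) val=-2 bits=0x2 at bit 11: 0x12b3
err (2b) val=2 bits=0x2 at bit 13: 0x52b3
tag (1b) val=0 bits=0x0 at bit 15: 0x52b3
word = 0x52b3 → little-endian bytes:
  [0]=0xb3  [1]=0x52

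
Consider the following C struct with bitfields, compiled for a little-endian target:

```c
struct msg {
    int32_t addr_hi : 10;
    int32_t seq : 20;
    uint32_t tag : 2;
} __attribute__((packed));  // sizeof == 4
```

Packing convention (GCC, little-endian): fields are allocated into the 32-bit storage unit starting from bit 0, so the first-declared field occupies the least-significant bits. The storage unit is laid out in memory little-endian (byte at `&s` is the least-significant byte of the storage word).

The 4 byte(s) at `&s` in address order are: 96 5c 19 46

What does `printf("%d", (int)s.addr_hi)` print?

[0]=0x96 [1]=0x5c [2]=0x19 [3]=0x46 (little-endian) → word 0x46195c96
addr_hi:10 @ bit 0 → (0x46195c96>>0)&0x3ff = 0x96  ←
seq:20 @ bit 10 → (0x46195c96>>10)&0xfffff = 0x18657
tag:2 @ bit 30 → (0x46195c96>>30)&0x3 = 0x1
addr_hi signed 10b, MSB=0: value = 150

150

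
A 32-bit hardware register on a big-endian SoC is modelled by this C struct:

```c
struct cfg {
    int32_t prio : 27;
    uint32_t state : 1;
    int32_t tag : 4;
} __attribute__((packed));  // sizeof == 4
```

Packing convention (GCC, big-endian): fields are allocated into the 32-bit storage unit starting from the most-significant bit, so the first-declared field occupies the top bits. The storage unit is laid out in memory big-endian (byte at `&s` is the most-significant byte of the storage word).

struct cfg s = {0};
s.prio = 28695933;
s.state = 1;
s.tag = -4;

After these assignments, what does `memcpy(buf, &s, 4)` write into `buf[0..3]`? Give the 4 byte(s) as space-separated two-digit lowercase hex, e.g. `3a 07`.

prio:27 = 28695933 → 0x1b5dd7d << 5 → word 0x36bbafa0
state:1 = 1 → 0x1 << 4 → word 0x36bbafb0
tag:4 = -4 → 0xc << 0 → word 0x36bbafbc
word = 0x36bbafbc → big-endian bytes:
  [0]=0x36  [1]=0xbb  [2]=0xaf  [3]=0xbc

36 bb af bc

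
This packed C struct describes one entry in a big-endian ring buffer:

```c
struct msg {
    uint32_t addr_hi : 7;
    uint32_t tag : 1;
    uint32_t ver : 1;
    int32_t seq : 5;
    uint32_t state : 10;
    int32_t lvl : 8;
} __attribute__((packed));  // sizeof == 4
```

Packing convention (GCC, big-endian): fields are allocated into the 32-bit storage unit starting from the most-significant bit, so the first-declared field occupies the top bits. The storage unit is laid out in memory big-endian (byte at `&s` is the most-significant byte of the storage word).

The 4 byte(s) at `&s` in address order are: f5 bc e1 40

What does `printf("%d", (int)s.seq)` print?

[0]=0xf5 [1]=0xbc [2]=0xe1 [3]=0x40 (big-endian) → word 0xf5bce140
addr_hi [25+:7] = (word>>25) & 0x7f = 122
tag [24+:1] = (word>>24) & 0x1 = 1
ver [23+:1] = (word>>23) & 0x1 = 1
seq [18+:5] = (word>>18) & 0x1f = 15  ←
state [8+:10] = (word>>8) & 0x3ff = 225
lvl [0+:8] = (word>>0) & 0xff = 64
seq signed 5b, MSB=0: value = 15

15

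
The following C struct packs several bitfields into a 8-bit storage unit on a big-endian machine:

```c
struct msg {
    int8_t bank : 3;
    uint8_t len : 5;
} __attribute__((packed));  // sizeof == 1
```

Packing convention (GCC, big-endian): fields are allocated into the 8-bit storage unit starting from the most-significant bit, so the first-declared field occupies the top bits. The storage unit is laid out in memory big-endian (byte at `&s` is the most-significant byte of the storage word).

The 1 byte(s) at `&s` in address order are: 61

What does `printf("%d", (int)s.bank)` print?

3

[0]=0x61 (big-endian) → word 0x61
bank [5+:3] = (word>>5) & 0x7 = 3  ←
len [0+:5] = (word>>0) & 0x1f = 1
bank signed 3b, MSB=0: value = 3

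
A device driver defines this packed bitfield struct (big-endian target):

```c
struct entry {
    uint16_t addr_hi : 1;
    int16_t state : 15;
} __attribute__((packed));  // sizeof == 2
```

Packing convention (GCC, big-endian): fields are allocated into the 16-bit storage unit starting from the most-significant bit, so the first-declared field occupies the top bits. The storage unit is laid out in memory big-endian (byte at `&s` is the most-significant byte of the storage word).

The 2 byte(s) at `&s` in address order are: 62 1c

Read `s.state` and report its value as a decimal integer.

[0]=0x62 [1]=0x1c (big-endian) → word 0x621c
addr_hi:1 @ bit 15 → (0x621c>>15)&0x1 = 0x0
state:15 @ bit 0 → (0x621c>>0)&0x7fff = 0x621c  ←
state signed 15b, MSB=1: 25116 - 32768 = -7652

-7652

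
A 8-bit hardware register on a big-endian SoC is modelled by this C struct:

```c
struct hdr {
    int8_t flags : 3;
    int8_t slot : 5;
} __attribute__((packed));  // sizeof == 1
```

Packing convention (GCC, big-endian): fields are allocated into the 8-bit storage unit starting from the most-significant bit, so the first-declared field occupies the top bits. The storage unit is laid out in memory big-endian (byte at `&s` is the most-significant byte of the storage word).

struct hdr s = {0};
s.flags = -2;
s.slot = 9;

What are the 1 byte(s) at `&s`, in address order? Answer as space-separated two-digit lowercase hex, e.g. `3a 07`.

flags:3 = -2 → 0x6 << 5 → word 0xc0
slot:5 = 9 → 0x9 << 0 → word 0xc9
word = 0xc9 → big-endian bytes:
  [0]=0xc9

c9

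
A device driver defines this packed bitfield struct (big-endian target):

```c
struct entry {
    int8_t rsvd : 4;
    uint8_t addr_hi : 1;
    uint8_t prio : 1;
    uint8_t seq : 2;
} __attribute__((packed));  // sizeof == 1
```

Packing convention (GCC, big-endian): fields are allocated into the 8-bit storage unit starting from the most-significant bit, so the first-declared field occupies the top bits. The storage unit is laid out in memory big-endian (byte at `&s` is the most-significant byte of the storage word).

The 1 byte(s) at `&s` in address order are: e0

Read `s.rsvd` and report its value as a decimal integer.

[0]=0xe0 (big-endian) → word 0xe0
rsvd [4+:4] = (word>>4) & 0xf = 14  ←
addr_hi [3+:1] = (word>>3) & 0x1 = 0
prio [2+:1] = (word>>2) & 0x1 = 0
seq [0+:2] = (word>>0) & 0x3 = 0
rsvd signed 4b, MSB=1: 14 - 16 = -2

-2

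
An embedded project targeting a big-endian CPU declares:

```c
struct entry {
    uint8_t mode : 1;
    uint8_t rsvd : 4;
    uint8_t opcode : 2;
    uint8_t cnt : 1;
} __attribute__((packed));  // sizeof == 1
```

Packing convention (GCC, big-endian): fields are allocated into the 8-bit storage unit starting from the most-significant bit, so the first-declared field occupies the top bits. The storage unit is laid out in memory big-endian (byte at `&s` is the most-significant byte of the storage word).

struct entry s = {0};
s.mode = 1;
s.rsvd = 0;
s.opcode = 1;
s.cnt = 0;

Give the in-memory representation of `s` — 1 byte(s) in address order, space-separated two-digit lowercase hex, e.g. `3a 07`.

82

[7+:1] mode=1 & 0x1 = 0x1; word=0x80
[3+:4] rsvd=0 & 0xf = 0x0; word=0x80
[1+:2] opcode=1 & 0x3 = 0x1; word=0x82
[0+:1] cnt=0 & 0x1 = 0x0; word=0x82
word = 0x82 → big-endian bytes:
  [0]=0x82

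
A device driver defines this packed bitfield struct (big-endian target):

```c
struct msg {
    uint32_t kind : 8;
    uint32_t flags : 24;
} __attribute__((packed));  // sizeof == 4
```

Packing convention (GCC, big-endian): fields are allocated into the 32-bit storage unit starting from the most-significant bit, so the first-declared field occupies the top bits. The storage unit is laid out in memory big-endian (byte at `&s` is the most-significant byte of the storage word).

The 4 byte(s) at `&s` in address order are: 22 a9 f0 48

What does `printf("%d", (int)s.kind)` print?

[0]=0x22 [1]=0xa9 [2]=0xf0 [3]=0x48 (big-endian) → word 0x22a9f048
kind [24+:8] = (word>>24) & 0xff = 34  ←
flags [0+:24] = (word>>0) & 0xffffff = 11137096

34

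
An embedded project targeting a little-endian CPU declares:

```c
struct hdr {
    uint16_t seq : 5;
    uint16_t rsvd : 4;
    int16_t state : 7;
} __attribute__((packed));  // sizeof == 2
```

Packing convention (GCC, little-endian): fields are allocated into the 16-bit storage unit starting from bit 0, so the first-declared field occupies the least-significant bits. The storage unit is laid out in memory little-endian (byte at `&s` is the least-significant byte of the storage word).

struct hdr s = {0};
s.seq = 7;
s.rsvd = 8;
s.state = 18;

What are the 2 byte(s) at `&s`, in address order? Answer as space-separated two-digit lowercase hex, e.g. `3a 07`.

07 25

seq (5b) val=7 bits=0x7 at bit 0: 0x0007
rsvd (4b) val=8 bits=0x8 at bit 5: 0x0107
state (7b) val=18 bits=0x12 at bit 9: 0x2507
word = 0x2507 → little-endian bytes:
  [0]=0x07  [1]=0x25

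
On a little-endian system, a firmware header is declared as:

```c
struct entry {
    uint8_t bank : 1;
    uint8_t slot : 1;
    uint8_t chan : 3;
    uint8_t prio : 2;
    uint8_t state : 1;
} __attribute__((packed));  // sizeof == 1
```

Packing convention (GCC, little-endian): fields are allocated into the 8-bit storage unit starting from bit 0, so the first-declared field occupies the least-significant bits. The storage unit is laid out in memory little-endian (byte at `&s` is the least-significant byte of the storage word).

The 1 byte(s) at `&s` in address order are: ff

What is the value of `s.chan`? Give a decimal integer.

[0]=0xff (little-endian) → word 0xff
bank [0+:1] = (word>>0) & 0x1 = 1
slot [1+:1] = (word>>1) & 0x1 = 1
chan [2+:3] = (word>>2) & 0x7 = 7  ←
prio [5+:2] = (word>>5) & 0x3 = 3
state [7+:1] = (word>>7) & 0x1 = 1

7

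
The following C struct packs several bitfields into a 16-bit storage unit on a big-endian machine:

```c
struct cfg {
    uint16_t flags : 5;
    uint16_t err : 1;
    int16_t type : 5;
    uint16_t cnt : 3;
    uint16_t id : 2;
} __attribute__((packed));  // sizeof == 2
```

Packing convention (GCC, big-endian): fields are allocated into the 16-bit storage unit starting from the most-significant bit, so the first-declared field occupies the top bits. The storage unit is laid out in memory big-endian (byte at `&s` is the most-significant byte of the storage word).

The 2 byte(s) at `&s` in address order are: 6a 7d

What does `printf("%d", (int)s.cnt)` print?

7

[0]=0x6a [1]=0x7d (big-endian) → word 0x6a7d
flags [11+:5] = (word>>11) & 0x1f = 13
err [10+:1] = (word>>10) & 0x1 = 0
type [5+:5] = (word>>5) & 0x1f = 19
cnt [2+:3] = (word>>2) & 0x7 = 7  ←
id [0+:2] = (word>>0) & 0x3 = 1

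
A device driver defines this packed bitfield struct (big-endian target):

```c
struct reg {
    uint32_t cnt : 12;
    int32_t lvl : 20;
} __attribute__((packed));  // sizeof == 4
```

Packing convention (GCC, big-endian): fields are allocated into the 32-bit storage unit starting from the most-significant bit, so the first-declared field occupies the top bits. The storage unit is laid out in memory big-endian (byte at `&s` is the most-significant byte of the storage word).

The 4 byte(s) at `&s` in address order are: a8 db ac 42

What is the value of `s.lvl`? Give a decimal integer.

[0]=0xa8 [1]=0xdb [2]=0xac [3]=0x42 (big-endian) → word 0xa8dbac42
cnt [20+:12] = (word>>20) & 0xfff = 2701
lvl [0+:20] = (word>>0) & 0xfffff = 764994  ←
lvl signed 20b, MSB=1: 764994 - 1048576 = -283582

-283582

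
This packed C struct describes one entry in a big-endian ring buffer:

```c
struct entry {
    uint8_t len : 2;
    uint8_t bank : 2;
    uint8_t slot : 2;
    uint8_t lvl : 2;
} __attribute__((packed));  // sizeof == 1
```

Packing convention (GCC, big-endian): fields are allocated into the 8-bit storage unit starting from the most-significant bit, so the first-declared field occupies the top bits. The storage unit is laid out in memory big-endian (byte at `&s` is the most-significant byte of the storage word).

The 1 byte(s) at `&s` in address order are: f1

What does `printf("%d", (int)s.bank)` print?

3

[0]=0xf1 (big-endian) → word 0xf1
len [6+:2] = (word>>6) & 0x3 = 3
bank [4+:2] = (word>>4) & 0x3 = 3  ←
slot [2+:2] = (word>>2) & 0x3 = 0
lvl [0+:2] = (word>>0) & 0x3 = 1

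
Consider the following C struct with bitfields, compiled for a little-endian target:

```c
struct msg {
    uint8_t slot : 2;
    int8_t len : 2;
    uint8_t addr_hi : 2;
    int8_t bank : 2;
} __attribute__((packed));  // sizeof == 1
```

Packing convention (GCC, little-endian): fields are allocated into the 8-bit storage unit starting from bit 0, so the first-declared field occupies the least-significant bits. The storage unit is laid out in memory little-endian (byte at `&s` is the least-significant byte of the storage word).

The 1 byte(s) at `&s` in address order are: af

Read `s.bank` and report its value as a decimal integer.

-2

[0]=0xaf (little-endian) → word 0xaf
slot:2 @ bit 0 → (0xaf>>0)&0x3 = 0x3
len:2 @ bit 2 → (0xaf>>2)&0x3 = 0x3
addr_hi:2 @ bit 4 → (0xaf>>4)&0x3 = 0x2
bank:2 @ bit 6 → (0xaf>>6)&0x3 = 0x2  ←
bank signed 2b, MSB=1: 2 - 4 = -2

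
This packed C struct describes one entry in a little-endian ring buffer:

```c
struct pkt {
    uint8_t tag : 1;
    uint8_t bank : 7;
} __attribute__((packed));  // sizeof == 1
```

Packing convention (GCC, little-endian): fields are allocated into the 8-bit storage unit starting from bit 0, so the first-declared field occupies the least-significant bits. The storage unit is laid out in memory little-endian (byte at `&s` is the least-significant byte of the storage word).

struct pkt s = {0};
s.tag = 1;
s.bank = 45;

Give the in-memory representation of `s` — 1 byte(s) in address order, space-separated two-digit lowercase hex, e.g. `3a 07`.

tag:1 = 1 → 0x1 << 0 → word 0x01
bank:7 = 45 → 0x2d << 1 → word 0x5b
word = 0x5b → little-endian bytes:
  [0]=0x5b

5b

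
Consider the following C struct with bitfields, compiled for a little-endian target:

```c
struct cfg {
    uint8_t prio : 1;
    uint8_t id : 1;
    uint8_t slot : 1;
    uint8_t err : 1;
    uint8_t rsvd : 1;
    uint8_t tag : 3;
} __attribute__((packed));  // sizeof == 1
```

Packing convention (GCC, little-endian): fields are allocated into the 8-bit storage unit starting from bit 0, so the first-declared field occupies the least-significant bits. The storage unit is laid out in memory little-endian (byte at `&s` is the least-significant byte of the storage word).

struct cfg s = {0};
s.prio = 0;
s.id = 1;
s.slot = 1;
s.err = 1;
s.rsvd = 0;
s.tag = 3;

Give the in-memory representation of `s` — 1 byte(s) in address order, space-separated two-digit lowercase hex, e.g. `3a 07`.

6e

prio (1b) val=0 bits=0x0 at bit 0: 0x00
id (1b) val=1 bits=0x1 at bit 1: 0x02
slot (1b) val=1 bits=0x1 at bit 2: 0x06
err (1b) val=1 bits=0x1 at bit 3: 0x0e
rsvd (1b) val=0 bits=0x0 at bit 4: 0x0e
tag (3b) val=3 bits=0x3 at bit 5: 0x6e
word = 0x6e → little-endian bytes:
  [0]=0x6e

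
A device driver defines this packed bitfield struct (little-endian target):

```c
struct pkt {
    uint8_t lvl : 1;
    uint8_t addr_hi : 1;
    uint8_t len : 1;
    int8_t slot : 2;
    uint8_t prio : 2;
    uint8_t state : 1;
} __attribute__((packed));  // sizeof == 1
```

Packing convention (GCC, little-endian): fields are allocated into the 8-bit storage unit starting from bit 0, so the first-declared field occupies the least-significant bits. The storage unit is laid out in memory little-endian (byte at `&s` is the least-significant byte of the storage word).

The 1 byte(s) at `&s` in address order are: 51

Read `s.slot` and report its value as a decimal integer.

[0]=0x51 (little-endian) → word 0x51
lvl:1 @ bit 0 → (0x51>>0)&0x1 = 0x1
addr_hi:1 @ bit 1 → (0x51>>1)&0x1 = 0x0
len:1 @ bit 2 → (0x51>>2)&0x1 = 0x0
slot:2 @ bit 3 → (0x51>>3)&0x3 = 0x2  ←
prio:2 @ bit 5 → (0x51>>5)&0x3 = 0x2
state:1 @ bit 7 → (0x51>>7)&0x1 = 0x0
slot signed 2b, MSB=1: 2 - 4 = -2

-2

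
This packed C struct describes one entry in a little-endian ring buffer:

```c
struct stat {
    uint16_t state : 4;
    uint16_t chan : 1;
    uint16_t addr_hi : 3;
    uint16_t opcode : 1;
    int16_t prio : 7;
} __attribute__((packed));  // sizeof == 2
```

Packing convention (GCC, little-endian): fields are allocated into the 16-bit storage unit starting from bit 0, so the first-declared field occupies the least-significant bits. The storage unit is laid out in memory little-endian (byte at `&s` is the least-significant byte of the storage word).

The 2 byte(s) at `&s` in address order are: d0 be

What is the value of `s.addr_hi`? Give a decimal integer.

6

[0]=0xd0 [1]=0xbe (little-endian) → word 0xbed0
state:4 @ bit 0 → (0xbed0>>0)&0xf = 0x0
chan:1 @ bit 4 → (0xbed0>>4)&0x1 = 0x1
addr_hi:3 @ bit 5 → (0xbed0>>5)&0x7 = 0x6  ←
opcode:1 @ bit 8 → (0xbed0>>8)&0x1 = 0x0
prio:7 @ bit 9 → (0xbed0>>9)&0x7f = 0x5f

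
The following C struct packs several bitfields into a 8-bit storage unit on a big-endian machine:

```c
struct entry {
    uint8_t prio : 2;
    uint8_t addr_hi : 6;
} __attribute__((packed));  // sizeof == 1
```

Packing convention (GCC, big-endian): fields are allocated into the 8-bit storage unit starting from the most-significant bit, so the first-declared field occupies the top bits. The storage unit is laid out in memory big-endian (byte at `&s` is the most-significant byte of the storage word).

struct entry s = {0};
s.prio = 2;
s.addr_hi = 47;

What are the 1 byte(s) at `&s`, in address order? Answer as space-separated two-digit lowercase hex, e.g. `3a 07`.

af

prio:2 = 2 → 0x2 << 6 → word 0x80
addr_hi:6 = 47 → 0x2f << 0 → word 0xaf
word = 0xaf → big-endian bytes:
  [0]=0xaf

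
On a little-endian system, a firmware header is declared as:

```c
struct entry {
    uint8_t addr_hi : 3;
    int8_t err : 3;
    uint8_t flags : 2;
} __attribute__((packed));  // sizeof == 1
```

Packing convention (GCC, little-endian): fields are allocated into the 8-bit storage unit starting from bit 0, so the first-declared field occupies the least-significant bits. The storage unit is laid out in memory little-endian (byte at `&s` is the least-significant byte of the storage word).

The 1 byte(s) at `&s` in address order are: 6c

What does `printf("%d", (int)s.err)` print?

-3

[0]=0x6c (little-endian) → word 0x6c
addr_hi:3 @ bit 0 → (0x6c>>0)&0x7 = 0x4
err:3 @ bit 3 → (0x6c>>3)&0x7 = 0x5  ←
flags:2 @ bit 6 → (0x6c>>6)&0x3 = 0x1
err signed 3b, MSB=1: 5 - 8 = -3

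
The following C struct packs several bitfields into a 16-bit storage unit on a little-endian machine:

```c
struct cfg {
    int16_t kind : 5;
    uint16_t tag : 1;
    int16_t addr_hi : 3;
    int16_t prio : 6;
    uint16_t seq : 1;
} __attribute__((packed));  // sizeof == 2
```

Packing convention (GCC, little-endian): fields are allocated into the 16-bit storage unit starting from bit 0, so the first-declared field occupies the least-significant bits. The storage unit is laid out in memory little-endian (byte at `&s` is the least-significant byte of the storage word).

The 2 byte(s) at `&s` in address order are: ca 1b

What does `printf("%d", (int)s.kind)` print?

[0]=0xca [1]=0x1b (little-endian) → word 0x1bca
kind:5 @ bit 0 → (0x1bca>>0)&0x1f = 0xa  ←
tag:1 @ bit 5 → (0x1bca>>5)&0x1 = 0x0
addr_hi:3 @ bit 6 → (0x1bca>>6)&0x7 = 0x7
prio:6 @ bit 9 → (0x1bca>>9)&0x3f = 0xd
seq:1 @ bit 15 → (0x1bca>>15)&0x1 = 0x0
kind signed 5b, MSB=0: value = 10

10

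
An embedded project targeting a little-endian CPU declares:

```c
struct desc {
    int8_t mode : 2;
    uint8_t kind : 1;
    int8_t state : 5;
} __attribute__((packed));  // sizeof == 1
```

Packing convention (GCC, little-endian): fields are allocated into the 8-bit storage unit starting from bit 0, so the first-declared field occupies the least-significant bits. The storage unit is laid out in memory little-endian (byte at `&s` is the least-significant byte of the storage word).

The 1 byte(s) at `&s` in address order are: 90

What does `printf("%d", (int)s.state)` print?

[0]=0x90 (little-endian) → word 0x90
mode [0+:2] = (word>>0) & 0x3 = 0
kind [2+:1] = (word>>2) & 0x1 = 0
state [3+:5] = (word>>3) & 0x1f = 18  ←
state signed 5b, MSB=1: 18 - 32 = -14

-14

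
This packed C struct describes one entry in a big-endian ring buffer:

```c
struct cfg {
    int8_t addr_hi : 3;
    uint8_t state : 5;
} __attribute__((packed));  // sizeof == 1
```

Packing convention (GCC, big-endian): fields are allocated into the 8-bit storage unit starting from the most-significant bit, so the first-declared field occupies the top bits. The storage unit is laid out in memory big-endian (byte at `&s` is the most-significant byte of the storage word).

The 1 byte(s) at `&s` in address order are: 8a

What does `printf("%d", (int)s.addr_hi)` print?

[0]=0x8a (big-endian) → word 0x8a
addr_hi [5+:3] = (word>>5) & 0x7 = 4  ←
state [0+:5] = (word>>0) & 0x1f = 10
addr_hi signed 3b, MSB=1: 4 - 8 = -4

-4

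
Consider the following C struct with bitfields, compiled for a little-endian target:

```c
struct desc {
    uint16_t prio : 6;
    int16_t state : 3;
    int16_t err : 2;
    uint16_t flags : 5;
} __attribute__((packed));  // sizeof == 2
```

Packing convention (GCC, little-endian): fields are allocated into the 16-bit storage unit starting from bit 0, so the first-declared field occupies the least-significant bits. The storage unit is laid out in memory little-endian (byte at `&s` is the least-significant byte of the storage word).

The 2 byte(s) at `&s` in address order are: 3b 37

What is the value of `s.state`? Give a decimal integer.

[0]=0x3b [1]=0x37 (little-endian) → word 0x373b
prio:6 @ bit 0 → (0x373b>>0)&0x3f = 0x3b
state:3 @ bit 6 → (0x373b>>6)&0x7 = 0x4  ←
err:2 @ bit 9 → (0x373b>>9)&0x3 = 0x3
flags:5 @ bit 11 → (0x373b>>11)&0x1f = 0x6
state signed 3b, MSB=1: 4 - 8 = -4

-4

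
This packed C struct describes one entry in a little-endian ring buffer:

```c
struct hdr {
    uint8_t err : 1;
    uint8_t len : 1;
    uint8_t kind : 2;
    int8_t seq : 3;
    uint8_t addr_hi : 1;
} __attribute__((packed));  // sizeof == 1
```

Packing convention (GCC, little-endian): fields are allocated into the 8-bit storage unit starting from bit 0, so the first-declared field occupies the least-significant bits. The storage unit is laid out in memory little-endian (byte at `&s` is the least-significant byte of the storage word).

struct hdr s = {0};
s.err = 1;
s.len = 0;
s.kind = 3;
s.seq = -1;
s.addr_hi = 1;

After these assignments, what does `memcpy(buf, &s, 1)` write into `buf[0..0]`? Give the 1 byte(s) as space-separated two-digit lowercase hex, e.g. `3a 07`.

fd

err:1 = 1 → 0x1 << 0 → word 0x01
len:1 = 0 → 0x0 << 1 → word 0x01
kind:2 = 3 → 0x3 << 2 → word 0x0d
seq:3 = -1 → 0x7 << 4 → word 0x7d
addr_hi:1 = 1 → 0x1 << 7 → word 0xfd
word = 0xfd → little-endian bytes:
  [0]=0xfd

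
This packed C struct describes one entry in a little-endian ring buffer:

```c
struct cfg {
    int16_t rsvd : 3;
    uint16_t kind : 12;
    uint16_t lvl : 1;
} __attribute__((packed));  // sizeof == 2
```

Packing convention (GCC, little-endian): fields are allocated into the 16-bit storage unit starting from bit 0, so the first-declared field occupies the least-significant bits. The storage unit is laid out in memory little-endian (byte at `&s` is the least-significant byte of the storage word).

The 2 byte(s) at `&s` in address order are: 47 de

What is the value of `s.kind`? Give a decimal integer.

[0]=0x47 [1]=0xde (little-endian) → word 0xde47
rsvd:3 @ bit 0 → (0xde47>>0)&0x7 = 0x7
kind:12 @ bit 3 → (0xde47>>3)&0xfff = 0xbc8  ←
lvl:1 @ bit 15 → (0xde47>>15)&0x1 = 0x1

3016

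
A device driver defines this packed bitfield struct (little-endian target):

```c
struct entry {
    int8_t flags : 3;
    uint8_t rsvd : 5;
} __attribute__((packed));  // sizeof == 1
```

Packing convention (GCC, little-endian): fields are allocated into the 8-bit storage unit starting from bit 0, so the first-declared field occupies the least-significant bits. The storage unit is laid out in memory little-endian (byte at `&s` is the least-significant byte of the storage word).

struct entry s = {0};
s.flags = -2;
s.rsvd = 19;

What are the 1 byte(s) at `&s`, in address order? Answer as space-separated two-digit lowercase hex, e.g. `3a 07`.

flags (3b) val=-2 bits=0x6 at bit 0: 0x06
rsvd (5b) val=19 bits=0x13 at bit 3: 0x9e
word = 0x9e → little-endian bytes:
  [0]=0x9e

9e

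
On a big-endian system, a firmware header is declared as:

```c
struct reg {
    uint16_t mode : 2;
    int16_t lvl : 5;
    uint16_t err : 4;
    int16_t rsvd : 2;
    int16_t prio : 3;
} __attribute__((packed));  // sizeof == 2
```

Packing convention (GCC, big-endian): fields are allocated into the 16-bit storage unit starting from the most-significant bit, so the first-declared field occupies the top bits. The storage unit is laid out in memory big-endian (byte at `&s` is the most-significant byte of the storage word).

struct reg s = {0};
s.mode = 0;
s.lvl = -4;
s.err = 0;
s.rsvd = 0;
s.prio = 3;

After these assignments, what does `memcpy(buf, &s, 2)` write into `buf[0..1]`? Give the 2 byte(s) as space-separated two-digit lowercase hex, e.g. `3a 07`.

38 03

[14+:2] mode=0 & 0x3 = 0x0; word=0x0000
[9+:5] lvl=-4 & 0x1f = 0x1c; word=0x3800
[5+:4] err=0 & 0xf = 0x0; word=0x3800
[3+:2] rsvd=0 & 0x3 = 0x0; word=0x3800
[0+:3] prio=3 & 0x7 = 0x3; word=0x3803
word = 0x3803 → big-endian bytes:
  [0]=0x38  [1]=0x03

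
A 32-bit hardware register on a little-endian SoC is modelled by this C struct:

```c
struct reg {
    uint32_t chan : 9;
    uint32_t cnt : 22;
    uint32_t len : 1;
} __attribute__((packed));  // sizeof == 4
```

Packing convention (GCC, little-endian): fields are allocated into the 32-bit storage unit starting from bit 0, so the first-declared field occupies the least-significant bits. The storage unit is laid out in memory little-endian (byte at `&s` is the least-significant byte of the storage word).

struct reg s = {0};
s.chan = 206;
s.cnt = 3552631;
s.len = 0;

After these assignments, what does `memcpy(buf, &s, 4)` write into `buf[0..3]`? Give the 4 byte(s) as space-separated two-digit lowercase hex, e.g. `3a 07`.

chan (9b) val=206 bits=0xce at bit 0: 0x000000ce
cnt (22b) val=3552631 bits=0x363577 at bit 9: 0x6c6aeece
len (1b) val=0 bits=0x0 at bit 31: 0x6c6aeece
word = 0x6c6aeece → little-endian bytes:
  [0]=0xce  [1]=0xee  [2]=0x6a  [3]=0x6c

ce ee 6a 6c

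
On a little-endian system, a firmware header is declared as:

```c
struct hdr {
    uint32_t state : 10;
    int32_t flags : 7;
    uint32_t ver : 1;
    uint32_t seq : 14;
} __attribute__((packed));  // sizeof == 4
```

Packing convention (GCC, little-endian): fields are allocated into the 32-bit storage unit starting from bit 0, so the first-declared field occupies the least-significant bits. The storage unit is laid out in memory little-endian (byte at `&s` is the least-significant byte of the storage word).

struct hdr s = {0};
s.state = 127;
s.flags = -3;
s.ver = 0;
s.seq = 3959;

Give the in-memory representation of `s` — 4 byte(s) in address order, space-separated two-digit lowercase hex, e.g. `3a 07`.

7f f4 dd 3d

state:10 = 127 → 0x7f << 0 → word 0x0000007f
flags:7 = -3 → 0x7d << 10 → word 0x0001f47f
ver:1 = 0 → 0x0 << 17 → word 0x0001f47f
seq:14 = 3959 → 0xf77 << 18 → word 0x3dddf47f
word = 0x3dddf47f → little-endian bytes:
  [0]=0x7f  [1]=0xf4  [2]=0xdd  [3]=0x3d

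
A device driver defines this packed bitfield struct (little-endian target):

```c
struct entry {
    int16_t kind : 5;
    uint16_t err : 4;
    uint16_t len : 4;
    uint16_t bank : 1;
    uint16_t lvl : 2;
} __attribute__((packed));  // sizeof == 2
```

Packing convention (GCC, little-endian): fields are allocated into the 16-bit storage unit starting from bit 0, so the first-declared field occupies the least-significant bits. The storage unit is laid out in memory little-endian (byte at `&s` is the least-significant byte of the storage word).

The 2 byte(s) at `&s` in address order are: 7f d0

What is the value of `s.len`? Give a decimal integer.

[0]=0x7f [1]=0xd0 (little-endian) → word 0xd07f
kind:5 @ bit 0 → (0xd07f>>0)&0x1f = 0x1f
err:4 @ bit 5 → (0xd07f>>5)&0xf = 0x3
len:4 @ bit 9 → (0xd07f>>9)&0xf = 0x8  ←
bank:1 @ bit 13 → (0xd07f>>13)&0x1 = 0x0
lvl:2 @ bit 14 → (0xd07f>>14)&0x3 = 0x3

8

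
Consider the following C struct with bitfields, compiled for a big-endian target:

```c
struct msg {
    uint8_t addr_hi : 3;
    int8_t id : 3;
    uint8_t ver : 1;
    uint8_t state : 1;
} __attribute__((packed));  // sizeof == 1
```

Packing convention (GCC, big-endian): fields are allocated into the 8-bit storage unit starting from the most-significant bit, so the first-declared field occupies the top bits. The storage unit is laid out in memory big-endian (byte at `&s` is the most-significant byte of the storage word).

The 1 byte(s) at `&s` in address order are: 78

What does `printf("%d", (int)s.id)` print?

-2

[0]=0x78 (big-endian) → word 0x78
addr_hi:3 @ bit 5 → (0x78>>5)&0x7 = 0x3
id:3 @ bit 2 → (0x78>>2)&0x7 = 0x6  ←
ver:1 @ bit 1 → (0x78>>1)&0x1 = 0x0
state:1 @ bit 0 → (0x78>>0)&0x1 = 0x0
id signed 3b, MSB=1: 6 - 8 = -2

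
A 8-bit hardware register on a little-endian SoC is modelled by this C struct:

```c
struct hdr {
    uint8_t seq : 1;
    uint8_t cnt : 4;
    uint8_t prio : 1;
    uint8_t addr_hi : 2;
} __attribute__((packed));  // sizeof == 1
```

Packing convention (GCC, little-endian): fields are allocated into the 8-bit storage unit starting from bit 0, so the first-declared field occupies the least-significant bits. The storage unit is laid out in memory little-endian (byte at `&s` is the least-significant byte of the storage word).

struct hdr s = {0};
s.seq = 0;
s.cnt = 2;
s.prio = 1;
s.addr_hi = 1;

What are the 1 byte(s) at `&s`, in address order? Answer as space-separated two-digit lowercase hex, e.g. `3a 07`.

[0+:1] seq=0 & 0x1 = 0x0; word=0x00
[1+:4] cnt=2 & 0xf = 0x2; word=0x04
[5+:1] prio=1 & 0x1 = 0x1; word=0x24
[6+:2] addr_hi=1 & 0x3 = 0x1; word=0x64
word = 0x64 → little-endian bytes:
  [0]=0x64

64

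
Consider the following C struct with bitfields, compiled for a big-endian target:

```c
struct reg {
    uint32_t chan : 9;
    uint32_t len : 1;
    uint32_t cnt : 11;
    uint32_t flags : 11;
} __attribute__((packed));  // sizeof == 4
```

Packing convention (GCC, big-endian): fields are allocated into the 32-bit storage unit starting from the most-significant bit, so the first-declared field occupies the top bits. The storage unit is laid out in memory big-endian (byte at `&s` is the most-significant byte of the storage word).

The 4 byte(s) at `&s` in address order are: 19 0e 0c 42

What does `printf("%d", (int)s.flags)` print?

[0]=0x19 [1]=0x0e [2]=0x0c [3]=0x42 (big-endian) → word 0x190e0c42
chan:9 @ bit 23 → (0x190e0c42>>23)&0x1ff = 0x32
len:1 @ bit 22 → (0x190e0c42>>22)&0x1 = 0x0
cnt:11 @ bit 11 → (0x190e0c42>>11)&0x7ff = 0x1c1
flags:11 @ bit 0 → (0x190e0c42>>0)&0x7ff = 0x442  ←

1090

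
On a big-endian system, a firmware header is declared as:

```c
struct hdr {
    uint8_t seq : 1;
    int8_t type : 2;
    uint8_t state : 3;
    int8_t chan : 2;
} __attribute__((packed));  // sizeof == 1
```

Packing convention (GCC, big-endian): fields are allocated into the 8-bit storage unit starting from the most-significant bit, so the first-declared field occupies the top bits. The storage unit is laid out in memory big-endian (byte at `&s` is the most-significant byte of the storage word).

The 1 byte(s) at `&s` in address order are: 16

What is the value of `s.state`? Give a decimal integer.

[0]=0x16 (big-endian) → word 0x16
seq [7+:1] = (word>>7) & 0x1 = 0
type [5+:2] = (word>>5) & 0x3 = 0
state [2+:3] = (word>>2) & 0x7 = 5  ←
chan [0+:2] = (word>>0) & 0x3 = 2

5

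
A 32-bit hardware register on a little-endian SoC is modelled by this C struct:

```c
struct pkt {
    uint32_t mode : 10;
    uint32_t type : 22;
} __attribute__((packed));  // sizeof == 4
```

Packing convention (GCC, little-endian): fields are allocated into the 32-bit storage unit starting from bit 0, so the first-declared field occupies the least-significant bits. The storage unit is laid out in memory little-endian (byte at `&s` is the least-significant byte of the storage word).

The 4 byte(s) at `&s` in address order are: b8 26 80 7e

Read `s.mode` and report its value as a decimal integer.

[0]=0xb8 [1]=0x26 [2]=0x80 [3]=0x7e (little-endian) → word 0x7e8026b8
mode:10 @ bit 0 → (0x7e8026b8>>0)&0x3ff = 0x2b8  ←
type:22 @ bit 10 → (0x7e8026b8>>10)&0x3fffff = 0x1fa009

696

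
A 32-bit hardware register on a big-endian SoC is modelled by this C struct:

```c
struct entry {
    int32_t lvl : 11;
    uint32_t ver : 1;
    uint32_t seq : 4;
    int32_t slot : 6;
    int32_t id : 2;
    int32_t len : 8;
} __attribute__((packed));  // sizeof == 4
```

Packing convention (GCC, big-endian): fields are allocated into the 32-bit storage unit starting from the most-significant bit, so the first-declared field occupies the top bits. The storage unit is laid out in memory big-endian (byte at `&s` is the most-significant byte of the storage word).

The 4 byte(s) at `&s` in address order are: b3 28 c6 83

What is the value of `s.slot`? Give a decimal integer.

[0]=0xb3 [1]=0x28 [2]=0xc6 [3]=0x83 (big-endian) → word 0xb328c683
lvl [21+:11] = (word>>21) & 0x7ff = 1433
ver [20+:1] = (word>>20) & 0x1 = 0
seq [16+:4] = (word>>16) & 0xf = 8
slot [10+:6] = (word>>10) & 0x3f = 49  ←
id [8+:2] = (word>>8) & 0x3 = 2
len [0+:8] = (word>>0) & 0xff = 131
slot signed 6b, MSB=1: 49 - 64 = -15

-15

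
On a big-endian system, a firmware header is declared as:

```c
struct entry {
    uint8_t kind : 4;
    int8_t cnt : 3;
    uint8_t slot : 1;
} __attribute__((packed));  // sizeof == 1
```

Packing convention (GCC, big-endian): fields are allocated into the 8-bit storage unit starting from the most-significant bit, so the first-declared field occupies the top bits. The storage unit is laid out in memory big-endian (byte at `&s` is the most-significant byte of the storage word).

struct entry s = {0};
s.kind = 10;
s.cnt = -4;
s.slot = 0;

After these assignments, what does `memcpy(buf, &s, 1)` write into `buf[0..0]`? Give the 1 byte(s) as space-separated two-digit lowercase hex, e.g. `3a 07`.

a8

[4+:4] kind=10 & 0xf = 0xa; word=0xa0
[1+:3] cnt=-4 & 0x7 = 0x4; word=0xa8
[0+:1] slot=0 & 0x1 = 0x0; word=0xa8
word = 0xa8 → big-endian bytes:
  [0]=0xa8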